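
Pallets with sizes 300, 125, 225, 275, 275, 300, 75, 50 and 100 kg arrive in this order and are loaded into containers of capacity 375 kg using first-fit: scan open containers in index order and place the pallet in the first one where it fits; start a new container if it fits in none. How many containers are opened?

  300 → container 1 (new)  [load 300/375]
  125 → container 2 (new)  [load 125/375]
  225 → container 2  [load 350/375]
  275 → container 3 (new)  [load 275/375]
  275 → container 4 (new)  [load 275/375]
  300 → container 5 (new)  [load 300/375]
  75 → container 1  [load 375/375]
  50 → container 3  [load 325/375]
  100 → container 4  [load 375/375]
5 containers opened.

5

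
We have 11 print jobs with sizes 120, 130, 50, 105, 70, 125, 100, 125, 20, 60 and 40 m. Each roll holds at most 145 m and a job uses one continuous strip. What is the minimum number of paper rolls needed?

Total = 130 + 125 + 125 + 120 + 105 + 100 + 70 + 60 + 50 + 40 + 20 = 945 m.
Lower bound: ⌈945/145⌉ = 7 paper rolls.
A packing using 8 paper rolls:
  roll 1: 130 = 130
  roll 2: 125 + 20 = 145
  roll 3: 125 = 125
  roll 4: 120 = 120
  roll 5: 105 + 40 = 145
  roll 6: 100 = 100
  roll 7: 70 + 60 = 130
  roll 8: 50 = 50
No arrangement into 7 paper rolls stays within capacity, so 8 is optimal.

8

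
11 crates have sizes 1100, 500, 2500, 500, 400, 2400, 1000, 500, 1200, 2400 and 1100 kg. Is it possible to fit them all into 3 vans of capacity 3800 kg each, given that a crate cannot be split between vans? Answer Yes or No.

Total = 13600 kg; ⌈13600/3800⌉ = 4.
At least 4 vans are required, but only 3 are allowed.

No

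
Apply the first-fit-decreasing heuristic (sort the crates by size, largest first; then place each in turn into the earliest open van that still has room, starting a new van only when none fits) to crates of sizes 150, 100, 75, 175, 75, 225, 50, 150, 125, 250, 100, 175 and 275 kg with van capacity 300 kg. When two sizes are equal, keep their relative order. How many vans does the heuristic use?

Sorted descending: 275, 250, 225, 175, 175, 150, 150, 125, 100, 100, 75, 75, 50.
  275 → van 1 (new)  [load 275/300]
  250 → van 2 (new)  [load 250/300]
  225 → van 3 (new)  [load 225/300]
  175 → van 4 (new)  [load 175/300]
  175 → van 5 (new)  [load 175/300]
  150 → van 6 (new)  [load 150/300]
  150 → van 6  [load 300/300]
  125 → van 4  [load 300/300]
  100 → van 5  [load 275/300]
  100 → van 7 (new)  [load 100/300]
  75 → van 3  [load 300/300]
  75 → van 7  [load 175/300]
  50 → van 2  [load 300/300]
7 vans opened.

7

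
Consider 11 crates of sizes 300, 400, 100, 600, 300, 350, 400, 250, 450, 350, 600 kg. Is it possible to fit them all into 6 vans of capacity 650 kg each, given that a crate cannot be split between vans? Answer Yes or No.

No

Total = 4100 kg; ⌈4100/650⌉ = 7.
At least 7 vans are required, but only 6 are allowed.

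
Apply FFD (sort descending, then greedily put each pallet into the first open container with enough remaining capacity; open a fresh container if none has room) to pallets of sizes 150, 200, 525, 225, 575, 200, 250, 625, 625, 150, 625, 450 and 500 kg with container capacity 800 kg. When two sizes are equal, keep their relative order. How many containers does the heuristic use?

Sorted descending: 625, 625, 625, 575, 525, 500, 450, 250, 225, 200, 200, 150, 150.
  625 → container 1 (new)  [load 625/800]
  625 → container 2 (new)  [load 625/800]
  625 → container 3 (new)  [load 625/800]
  575 → container 4 (new)  [load 575/800]
  525 → container 5 (new)  [load 525/800]
  500 → container 6 (new)  [load 500/800]
  450 → container 7 (new)  [load 450/800]
  250 → container 5  [load 775/800]
  225 → container 4  [load 800/800]
  200 → container 6  [load 700/800]
  200 → container 7  [load 650/800]
  150 → container 1  [load 775/800]
  150 → container 2  [load 775/800]
7 containers opened.

7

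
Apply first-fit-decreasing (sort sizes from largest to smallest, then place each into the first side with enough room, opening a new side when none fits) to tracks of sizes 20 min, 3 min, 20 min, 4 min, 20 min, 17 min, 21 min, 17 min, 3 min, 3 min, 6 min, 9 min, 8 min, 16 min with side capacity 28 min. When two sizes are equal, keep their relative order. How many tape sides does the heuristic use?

7

Sorted descending: 21, 20, 20, 20, 17, 17, 16, 9, 8, 6, 4, 3, 3, 3.
  21 → side 1 (new)  [load 21/28]
  20 → side 2 (new)  [load 20/28]
  20 → side 3 (new)  [load 20/28]
  20 → side 4 (new)  [load 20/28]
  17 → side 5 (new)  [load 17/28]
  17 → side 6 (new)  [load 17/28]
  16 → side 7 (new)  [load 16/28]
  9 → side 5  [load 26/28]
  8 → side 2  [load 28/28]
  6 → side 1  [load 27/28]
  4 → side 3  [load 24/28]
  3 → side 3  [load 27/28]
  3 → side 4  [load 23/28]
  3 → side 4  [load 26/28]
7 tape sides opened.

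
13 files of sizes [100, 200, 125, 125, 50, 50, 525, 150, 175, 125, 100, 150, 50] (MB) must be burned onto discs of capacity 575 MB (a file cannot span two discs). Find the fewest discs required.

4

Total = 525 + 200 + 175 + 150 + 150 + 125 + 125 + 125 + 100 + 100 + 50 + 50 + 50 = 1925 MB.
Lower bound: ⌈1925/575⌉ = 4 discs.
A packing using 4 discs:
  disc 1: 525 + 50 = 575
  disc 2: 200 + 175 + 150 + 50 = 575
  disc 3: 150 + 125 + 125 + 125 + 50 = 575
  disc 4: 100 + 100 = 200
This matches the lower bound, so 4 is optimal.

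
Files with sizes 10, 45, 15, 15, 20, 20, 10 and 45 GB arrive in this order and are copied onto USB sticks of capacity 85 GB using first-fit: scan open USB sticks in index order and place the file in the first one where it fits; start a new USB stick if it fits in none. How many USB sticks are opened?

3

  10 → USB stick 1 (new)  [load 10/85]
  45 → USB stick 1  [load 55/85]
  15 → USB stick 1  [load 70/85]
  15 → USB stick 1  [load 85/85]
  20 → USB stick 2 (new)  [load 20/85]
  20 → USB stick 2  [load 40/85]
  10 → USB stick 2  [load 50/85]
  45 → USB stick 3 (new)  [load 45/85]
3 USB sticks opened.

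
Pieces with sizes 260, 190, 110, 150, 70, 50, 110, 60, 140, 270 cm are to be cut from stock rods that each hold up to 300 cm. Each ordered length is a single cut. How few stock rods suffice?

5

Total = 270 + 260 + 190 + 150 + 140 + 110 + 110 + 70 + 60 + 50 = 1410 cm.
Lower bound: ⌈1410/300⌉ = 5 stock rods.
A packing using 5 stock rods:
  stock rod 1: 270 = 270
  stock rod 2: 260 = 260
  stock rod 3: 190 + 110 = 300
  stock rod 4: 150 + 140 = 290
  stock rod 5: 110 + 70 + 60 + 50 = 290
This matches the lower bound, so 5 is optimal.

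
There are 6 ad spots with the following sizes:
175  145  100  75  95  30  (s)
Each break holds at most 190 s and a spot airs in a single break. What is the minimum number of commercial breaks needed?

4

Total = 175 + 145 + 100 + 95 + 75 + 30 = 620 s.
Lower bound: ⌈620/190⌉ = 4 commercial breaks.
A packing using 4 commercial breaks:
  break 1: 175 = 175
  break 2: 145 + 30 = 175
  break 3: 100 + 75 = 175
  break 4: 95 = 95
This matches the lower bound, so 4 is optimal.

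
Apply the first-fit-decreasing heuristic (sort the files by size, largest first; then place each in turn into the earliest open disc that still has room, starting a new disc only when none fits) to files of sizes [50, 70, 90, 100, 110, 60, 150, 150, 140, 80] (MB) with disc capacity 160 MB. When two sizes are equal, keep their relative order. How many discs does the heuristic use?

7

Sorted descending: 150, 150, 140, 110, 100, 90, 80, 70, 60, 50.
  150 → disc 1 (new)  [load 150/160]
  150 → disc 2 (new)  [load 150/160]
  140 → disc 3 (new)  [load 140/160]
  110 → disc 4 (new)  [load 110/160]
  100 → disc 5 (new)  [load 100/160]
  90 → disc 6 (new)  [load 90/160]
  80 → disc 7 (new)  [load 80/160]
  70 → disc 6  [load 160/160]
  60 → disc 5  [load 160/160]
  50 → disc 4  [load 160/160]
7 discs opened.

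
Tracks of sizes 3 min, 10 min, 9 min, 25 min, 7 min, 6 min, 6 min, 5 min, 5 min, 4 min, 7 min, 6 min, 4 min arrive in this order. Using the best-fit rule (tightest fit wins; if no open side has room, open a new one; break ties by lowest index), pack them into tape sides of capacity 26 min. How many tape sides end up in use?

  3 → side 1 (new)  [load 3/26]
  10 → side 1  [load 13/26]
  9 → side 1  [load 22/26]
  25 → side 2 (new)  [load 25/26]
  7 → side 3 (new)  [load 7/26]
  6 → side 3  [load 13/26]
  6 → side 3  [load 19/26]
  5 → side 3  [load 24/26]
  5 → side 4 (new)  [load 5/26]
  4 → side 1  [load 26/26]
  7 → side 4  [load 12/26]
  6 → side 4  [load 18/26]
  4 → side 4  [load 22/26]
4 tape sides opened.

4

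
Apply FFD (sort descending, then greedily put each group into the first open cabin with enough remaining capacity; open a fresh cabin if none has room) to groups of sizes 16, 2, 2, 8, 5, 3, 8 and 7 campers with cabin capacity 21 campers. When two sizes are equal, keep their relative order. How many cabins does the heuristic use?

3

Sorted descending: 16, 8, 8, 7, 5, 3, 2, 2.
  16 → cabin 1 (new)  [load 16/21]
  8 → cabin 2 (new)  [load 8/21]
  8 → cabin 2  [load 16/21]
  7 → cabin 3 (new)  [load 7/21]
  5 → cabin 1  [load 21/21]
  3 → cabin 2  [load 19/21]
  2 → cabin 2  [load 21/21]
  2 → cabin 3  [load 9/21]
3 cabins opened.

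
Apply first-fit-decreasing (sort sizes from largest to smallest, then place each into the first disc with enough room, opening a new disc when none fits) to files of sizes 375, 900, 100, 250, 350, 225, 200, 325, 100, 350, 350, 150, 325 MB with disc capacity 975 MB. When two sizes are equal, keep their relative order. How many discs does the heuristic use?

Sorted descending: 900, 375, 350, 350, 350, 325, 325, 250, 225, 200, 150, 100, 100.
  900 → disc 1 (new)  [load 900/975]
  375 → disc 2 (new)  [load 375/975]
  350 → disc 2  [load 725/975]
  350 → disc 3 (new)  [load 350/975]
  350 → disc 3  [load 700/975]
  325 → disc 4 (new)  [load 325/975]
  325 → disc 4  [load 650/975]
  250 → disc 2  [load 975/975]
  225 → disc 3  [load 925/975]
  200 → disc 4  [load 850/975]
  150 → disc 5 (new)  [load 150/975]
  100 → disc 4  [load 950/975]
  100 → disc 5  [load 250/975]
5 discs opened.

5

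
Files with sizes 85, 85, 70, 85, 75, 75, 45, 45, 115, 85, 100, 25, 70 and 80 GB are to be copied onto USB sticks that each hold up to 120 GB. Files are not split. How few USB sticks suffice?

Total = 115 + 100 + 85 + 85 + 85 + 85 + 80 + 75 + 75 + 70 + 70 + 45 + 45 + 25 = 1040 GB.
Lower bound: ⌈1040/120⌉ = 9 USB sticks.
Also, 11 files each exceed 60 GB, and no two of those can share a USB stick, so at least 11 USB sticks are needed.
A packing using 11 USB sticks:
  USB stick 1: 115 = 115
  USB stick 2: 100 = 100
  USB stick 3: 85 + 25 = 110
  USB stick 4: 85 = 85
  USB stick 5: 85 = 85
  USB stick 6: 85 = 85
  USB stick 7: 80 = 80
  USB stick 8: 75 + 45 = 120
  USB stick 9: 75 + 45 = 120
  USB stick 10: 70 = 70
  USB stick 11: 70 = 70
This matches the lower bound, so 11 is optimal.

11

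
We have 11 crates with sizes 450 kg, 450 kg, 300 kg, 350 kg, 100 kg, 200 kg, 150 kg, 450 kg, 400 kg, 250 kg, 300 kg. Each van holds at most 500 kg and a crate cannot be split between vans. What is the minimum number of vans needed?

Total = 450 + 450 + 450 + 400 + 350 + 300 + 300 + 250 + 200 + 150 + 100 = 3400 kg.
Lower bound: ⌈3400/500⌉ = 7 vans.
A packing using 8 vans:
  van 1: 450 = 450
  van 2: 450 = 450
  van 3: 450 = 450
  van 4: 400 + 100 = 500
  van 5: 350 + 150 = 500
  van 6: 300 + 200 = 500
  van 7: 300 = 300
  van 8: 250 = 250
No arrangement into 7 vans stays within capacity, so 8 is optimal.

8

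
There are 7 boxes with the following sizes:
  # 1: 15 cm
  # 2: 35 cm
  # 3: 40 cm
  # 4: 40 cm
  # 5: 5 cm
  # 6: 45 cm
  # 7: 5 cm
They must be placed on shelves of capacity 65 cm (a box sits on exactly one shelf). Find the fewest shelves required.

4

Total = 45 + 40 + 40 + 35 + 15 + 5 + 5 = 185 cm.
Lower bound: ⌈185/65⌉ = 3 shelves.
Also, 4 boxes each exceed 65/2 cm, and no two of those can share a shelf, so at least 4 shelves are needed.
A packing using 4 shelves:
  shelf 1: 45 + 15 + 5 = 65
  shelf 2: 40 + 5 = 45
  shelf 3: 40 = 40
  shelf 4: 35 = 35
This matches the lower bound, so 4 is optimal.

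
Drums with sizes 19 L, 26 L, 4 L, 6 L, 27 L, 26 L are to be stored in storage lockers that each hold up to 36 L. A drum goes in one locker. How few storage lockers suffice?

Total = 27 + 26 + 26 + 19 + 6 + 4 = 108 L.
Lower bound: ⌈108/36⌉ = 3 storage lockers.
Also, 4 drums each exceed 18 L, and no two of those can share a locker, so at least 4 storage lockers are needed.
A packing using 4 storage lockers:
  locker 1: 27 + 6 = 33
  locker 2: 26 + 4 = 30
  locker 3: 26 = 26
  locker 4: 19 = 19
This matches the lower bound, so 4 is optimal.

4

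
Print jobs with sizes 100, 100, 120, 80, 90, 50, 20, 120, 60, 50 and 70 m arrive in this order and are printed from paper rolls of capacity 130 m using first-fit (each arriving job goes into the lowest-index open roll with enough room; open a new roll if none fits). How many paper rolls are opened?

  100 → roll 1 (new)  [load 100/130]
  100 → roll 2 (new)  [load 100/130]
  120 → roll 3 (new)  [load 120/130]
  80 → roll 4 (new)  [load 80/130]
  90 → roll 5 (new)  [load 90/130]
  50 → roll 4  [load 130/130]
  20 → roll 1  [load 120/130]
  120 → roll 6 (new)  [load 120/130]
  60 → roll 7 (new)  [load 60/130]
  50 → roll 7  [load 110/130]
  70 → roll 8 (new)  [load 70/130]
8 paper rolls opened.

8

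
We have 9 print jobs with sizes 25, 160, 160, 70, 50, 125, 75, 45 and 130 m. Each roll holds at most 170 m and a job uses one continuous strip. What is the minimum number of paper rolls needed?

6

Total = 160 + 160 + 130 + 125 + 75 + 70 + 50 + 45 + 25 = 840 m.
Lower bound: ⌈840/170⌉ = 5 paper rolls.
A packing using 6 paper rolls:
  roll 1: 160 = 160
  roll 2: 160 = 160
  roll 3: 130 + 25 = 155
  roll 4: 125 + 45 = 170
  roll 5: 75 + 70 = 145
  roll 6: 50 = 50
No arrangement into 5 paper rolls stays within capacity, so 6 is optimal.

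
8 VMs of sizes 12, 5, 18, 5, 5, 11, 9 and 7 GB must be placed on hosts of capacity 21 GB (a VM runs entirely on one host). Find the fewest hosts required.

4

Total = 18 + 12 + 11 + 9 + 7 + 5 + 5 + 5 = 72 GB.
Lower bound: ⌈72/21⌉ = 4 hosts.
A packing using 4 hosts:
  host 1: 18 = 18
  host 2: 12 + 9 = 21
  host 3: 11 + 7 = 18
  host 4: 5 + 5 + 5 = 15
This matches the lower bound, so 4 is optimal.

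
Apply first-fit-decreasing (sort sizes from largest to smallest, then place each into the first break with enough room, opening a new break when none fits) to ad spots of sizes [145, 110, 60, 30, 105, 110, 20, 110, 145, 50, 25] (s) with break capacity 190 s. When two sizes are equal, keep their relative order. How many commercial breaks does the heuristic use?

6

Sorted descending: 145, 145, 110, 110, 110, 105, 60, 50, 30, 25, 20.
  145 → break 1 (new)  [load 145/190]
  145 → break 2 (new)  [load 145/190]
  110 → break 3 (new)  [load 110/190]
  110 → break 4 (new)  [load 110/190]
  110 → break 5 (new)  [load 110/190]
  105 → break 6 (new)  [load 105/190]
  60 → break 3  [load 170/190]
  50 → break 4  [load 160/190]
  30 → break 1  [load 175/190]
  25 → break 2  [load 170/190]
  20 → break 2  [load 190/190]
6 commercial breaks opened.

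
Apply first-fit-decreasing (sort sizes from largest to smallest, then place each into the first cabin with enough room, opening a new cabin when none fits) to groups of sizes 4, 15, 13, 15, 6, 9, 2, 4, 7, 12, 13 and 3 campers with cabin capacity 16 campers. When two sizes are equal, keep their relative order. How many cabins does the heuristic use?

Sorted descending: 15, 15, 13, 13, 12, 9, 7, 6, 4, 4, 3, 2.
  15 → cabin 1 (new)  [load 15/16]
  15 → cabin 2 (new)  [load 15/16]
  13 → cabin 3 (new)  [load 13/16]
  13 → cabin 4 (new)  [load 13/16]
  12 → cabin 5 (new)  [load 12/16]
  9 → cabin 6 (new)  [load 9/16]
  7 → cabin 6  [load 16/16]
  6 → cabin 7 (new)  [load 6/16]
  4 → cabin 5  [load 16/16]
  4 → cabin 7  [load 10/16]
  3 → cabin 3  [load 16/16]
  2 → cabin 4  [load 15/16]
7 cabins opened.

7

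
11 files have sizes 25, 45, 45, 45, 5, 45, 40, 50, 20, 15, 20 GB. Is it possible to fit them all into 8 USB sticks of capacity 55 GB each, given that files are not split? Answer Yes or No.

A valid assignment using 8 USB sticks:
  USB stick 1: 50 + 5 = 55
  USB stick 2: 45 = 45
  USB stick 3: 45 = 45
  USB stick 4: 45 = 45
  USB stick 5: 45 = 45
  USB stick 6: 40 + 15 = 55
  USB stick 7: 25 + 20 = 45
  USB stick 8: 20 = 20
Every load is within 55 GB, so 8 USB sticks suffice.

Yes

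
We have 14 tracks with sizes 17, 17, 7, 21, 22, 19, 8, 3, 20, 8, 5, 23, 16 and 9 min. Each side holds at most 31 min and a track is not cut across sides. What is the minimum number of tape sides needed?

8

Total = 23 + 22 + 21 + 20 + 19 + 17 + 17 + 16 + 9 + 8 + 8 + 7 + 5 + 3 = 195 min.
Lower bound: ⌈195/31⌉ = 7 tape sides.
Also, 8 tracks each exceed 31/2 min, and no two of those can share a side, so at least 8 tape sides are needed.
A packing using 8 tape sides:
  side 1: 23 + 8 = 31
  side 2: 22 + 9 = 31
  side 3: 21 + 8 = 29
  side 4: 20 + 7 + 3 = 30
  side 5: 19 + 5 = 24
  side 6: 17 = 17
  side 7: 17 = 17
  side 8: 16 = 16
This matches the lower bound, so 8 is optimal.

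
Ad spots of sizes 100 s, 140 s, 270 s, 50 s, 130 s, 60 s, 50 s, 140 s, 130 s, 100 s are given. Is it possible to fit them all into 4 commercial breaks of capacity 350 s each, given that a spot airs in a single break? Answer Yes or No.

Yes

A valid assignment using 4 commercial breaks:
  break 1: 270 + 60 = 330
  break 2: 140 + 140 + 50 = 330
  break 3: 130 + 130 + 50 = 310
  break 4: 100 + 100 = 200
Every load is within 350 s, so 4 commercial breaks suffice.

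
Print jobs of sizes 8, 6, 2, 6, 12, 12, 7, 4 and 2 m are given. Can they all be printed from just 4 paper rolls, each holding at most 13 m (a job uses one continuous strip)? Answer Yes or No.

No

Total = 59 m; ⌈59/13⌉ = 5.
At least 5 paper rolls are required, but only 4 are allowed.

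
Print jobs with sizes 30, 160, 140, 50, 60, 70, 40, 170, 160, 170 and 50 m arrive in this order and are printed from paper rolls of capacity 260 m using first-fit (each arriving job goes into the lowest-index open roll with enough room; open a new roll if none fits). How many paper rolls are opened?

5

  30 → roll 1 (new)  [load 30/260]
  160 → roll 1  [load 190/260]
  140 → roll 2 (new)  [load 140/260]
  50 → roll 1  [load 240/260]
  60 → roll 2  [load 200/260]
  70 → roll 3 (new)  [load 70/260]
  40 → roll 2  [load 240/260]
  170 → roll 3  [load 240/260]
  160 → roll 4 (new)  [load 160/260]
  170 → roll 5 (new)  [load 170/260]
  50 → roll 4  [load 210/260]
5 paper rolls opened.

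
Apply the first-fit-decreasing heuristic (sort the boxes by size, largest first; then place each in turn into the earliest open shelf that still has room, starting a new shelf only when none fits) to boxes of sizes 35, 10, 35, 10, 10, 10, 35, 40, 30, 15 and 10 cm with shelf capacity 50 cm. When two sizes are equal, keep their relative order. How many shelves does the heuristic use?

5

Sorted descending: 40, 35, 35, 35, 30, 15, 10, 10, 10, 10, 10.
  40 → shelf 1 (new)  [load 40/50]
  35 → shelf 2 (new)  [load 35/50]
  35 → shelf 3 (new)  [load 35/50]
  35 → shelf 4 (new)  [load 35/50]
  30 → shelf 5 (new)  [load 30/50]
  15 → shelf 2  [load 50/50]
  10 → shelf 1  [load 50/50]
  10 → shelf 3  [load 45/50]
  10 → shelf 4  [load 45/50]
  10 → shelf 5  [load 40/50]
  10 → shelf 5  [load 50/50]
5 shelves opened.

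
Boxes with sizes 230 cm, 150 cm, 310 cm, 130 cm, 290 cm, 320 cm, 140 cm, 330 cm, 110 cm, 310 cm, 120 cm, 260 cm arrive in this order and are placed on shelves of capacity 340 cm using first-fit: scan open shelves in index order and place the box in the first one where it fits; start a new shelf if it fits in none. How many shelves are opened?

  230 → shelf 1 (new)  [load 230/340]
  150 → shelf 2 (new)  [load 150/340]
  310 → shelf 3 (new)  [load 310/340]
  130 → shelf 2  [load 280/340]
  290 → shelf 4 (new)  [load 290/340]
  320 → shelf 5 (new)  [load 320/340]
  140 → shelf 6 (new)  [load 140/340]
  330 → shelf 7 (new)  [load 330/340]
  110 → shelf 1  [load 340/340]
  310 → shelf 8 (new)  [load 310/340]
  120 → shelf 6  [load 260/340]
  260 → shelf 9 (new)  [load 260/340]
9 shelves opened.

9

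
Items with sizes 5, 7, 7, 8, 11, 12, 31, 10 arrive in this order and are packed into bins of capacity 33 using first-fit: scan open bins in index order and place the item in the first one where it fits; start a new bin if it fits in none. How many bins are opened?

3

  5 → bin 1 (new)  [load 5/33]
  7 → bin 1  [load 12/33]
  7 → bin 1  [load 19/33]
  8 → bin 1  [load 27/33]
  11 → bin 2 (new)  [load 11/33]
  12 → bin 2  [load 23/33]
  31 → bin 3 (new)  [load 31/33]
  10 → bin 2  [load 33/33]
3 bins opened.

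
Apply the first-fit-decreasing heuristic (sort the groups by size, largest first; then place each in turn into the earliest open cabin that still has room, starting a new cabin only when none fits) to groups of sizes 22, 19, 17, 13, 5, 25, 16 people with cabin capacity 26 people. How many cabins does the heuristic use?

6

Sorted descending: 25, 22, 19, 17, 16, 13, 5.
  25 → cabin 1 (new)  [load 25/26]
  22 → cabin 2 (new)  [load 22/26]
  19 → cabin 3 (new)  [load 19/26]
  17 → cabin 4 (new)  [load 17/26]
  16 → cabin 5 (new)  [load 16/26]
  13 → cabin 6 (new)  [load 13/26]
  5 → cabin 3  [load 24/26]
6 cabins opened.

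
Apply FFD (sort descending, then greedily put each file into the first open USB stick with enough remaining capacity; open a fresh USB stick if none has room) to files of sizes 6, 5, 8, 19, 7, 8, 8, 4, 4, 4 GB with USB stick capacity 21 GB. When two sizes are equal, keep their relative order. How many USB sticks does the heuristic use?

Sorted descending: 19, 8, 8, 8, 7, 6, 5, 4, 4, 4.
  19 → USB stick 1 (new)  [load 19/21]
  8 → USB stick 2 (new)  [load 8/21]
  8 → USB stick 2  [load 16/21]
  8 → USB stick 3 (new)  [load 8/21]
  7 → USB stick 3  [load 15/21]
  6 → USB stick 3  [load 21/21]
  5 → USB stick 2  [load 21/21]
  4 → USB stick 4 (new)  [load 4/21]
  4 → USB stick 4  [load 8/21]
  4 → USB stick 4  [load 12/21]
4 USB sticks opened.

4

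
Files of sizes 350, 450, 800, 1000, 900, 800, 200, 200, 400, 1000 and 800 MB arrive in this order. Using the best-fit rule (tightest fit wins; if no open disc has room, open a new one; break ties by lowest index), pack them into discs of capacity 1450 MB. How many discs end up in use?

  350 → disc 1 (new)  [load 350/1450]
  450 → disc 1  [load 800/1450]
  800 → disc 2 (new)  [load 800/1450]
  1000 → disc 3 (new)  [load 1000/1450]
  900 → disc 4 (new)  [load 900/1450]
  800 → disc 5 (new)  [load 800/1450]
  200 → disc 3  [load 1200/1450]
  200 → disc 3  [load 1400/1450]
  400 → disc 4  [load 1300/1450]
  1000 → disc 6 (new)  [load 1000/1450]
  800 → disc 7 (new)  [load 800/1450]
7 discs opened.

7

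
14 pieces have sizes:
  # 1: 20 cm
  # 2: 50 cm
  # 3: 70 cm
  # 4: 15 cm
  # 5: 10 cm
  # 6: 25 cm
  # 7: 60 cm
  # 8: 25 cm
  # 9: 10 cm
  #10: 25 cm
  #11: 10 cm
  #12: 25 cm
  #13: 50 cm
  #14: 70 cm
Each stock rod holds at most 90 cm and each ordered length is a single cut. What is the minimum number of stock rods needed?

Total = 70 + 70 + 60 + 50 + 50 + 25 + 25 + 25 + 25 + 20 + 15 + 10 + 10 + 10 = 465 cm.
Lower bound: ⌈465/90⌉ = 6 stock rods.
A packing using 6 stock rods:
  stock rod 1: 70 + 20 = 90
  stock rod 2: 70 + 15 = 85
  stock rod 3: 60 + 25 = 85
  stock rod 4: 50 + 25 + 10 = 85
  stock rod 5: 50 + 25 + 10 = 85
  stock rod 6: 25 + 10 = 35
This matches the lower bound, so 6 is optimal.

6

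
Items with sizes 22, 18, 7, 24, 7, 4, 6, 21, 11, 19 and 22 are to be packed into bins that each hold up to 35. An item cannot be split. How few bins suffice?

6

Total = 24 + 22 + 22 + 21 + 19 + 18 + 11 + 7 + 7 + 6 + 4 = 161.
Lower bound: ⌈161/35⌉ = 5 bins.
Also, 6 items each exceed 35/2, and no two of those can share a bin, so at least 6 bins are needed.
A packing using 6 bins:
  bin 1: 24 + 11 = 35
  bin 2: 22 + 7 + 6 = 35
  bin 3: 22 + 7 + 4 = 33
  bin 4: 21 = 21
  bin 5: 19 = 19
  bin 6: 18 = 18
This matches the lower bound, so 6 is optimal.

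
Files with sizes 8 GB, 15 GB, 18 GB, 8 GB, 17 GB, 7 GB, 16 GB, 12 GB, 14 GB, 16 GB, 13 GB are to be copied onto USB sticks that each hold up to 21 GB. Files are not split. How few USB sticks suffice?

8

Total = 18 + 17 + 16 + 16 + 15 + 14 + 13 + 12 + 8 + 8 + 7 = 144 GB.
Lower bound: ⌈144/21⌉ = 7 USB sticks.
Also, 8 files each exceed 21/2 GB, and no two of those can share a USB stick, so at least 8 USB sticks are needed.
A packing using 8 USB sticks:
  USB stick 1: 18 = 18
  USB stick 2: 17 = 17
  USB stick 3: 16 = 16
  USB stick 4: 16 = 16
  USB stick 5: 15 = 15
  USB stick 6: 14 + 7 = 21
  USB stick 7: 13 + 8 = 21
  USB stick 8: 12 + 8 = 20
This matches the lower bound, so 8 is optimal.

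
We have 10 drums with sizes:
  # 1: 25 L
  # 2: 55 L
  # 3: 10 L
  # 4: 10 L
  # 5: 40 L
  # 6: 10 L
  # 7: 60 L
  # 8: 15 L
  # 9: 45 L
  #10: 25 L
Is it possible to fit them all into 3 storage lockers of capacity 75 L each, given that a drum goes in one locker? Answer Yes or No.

Total = 295 L; ⌈295/75⌉ = 4.
At least 4 storage lockers are required, but only 3 are allowed.

No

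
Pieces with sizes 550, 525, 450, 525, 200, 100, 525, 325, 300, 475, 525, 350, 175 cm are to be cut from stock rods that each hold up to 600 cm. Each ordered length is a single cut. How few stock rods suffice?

Total = 550 + 525 + 525 + 525 + 525 + 475 + 450 + 350 + 325 + 300 + 200 + 175 + 100 = 5025 cm.
Lower bound: ⌈5025/600⌉ = 9 stock rods.
A packing using 10 stock rods:
  stock rod 1: 550 = 550
  stock rod 2: 525 = 525
  stock rod 3: 525 = 525
  stock rod 4: 525 = 525
  stock rod 5: 525 = 525
  stock rod 6: 475 + 100 = 575
  stock rod 7: 450 = 450
  stock rod 8: 350 + 200 = 550
  stock rod 9: 325 + 175 = 500
  stock rod 10: 300 = 300
No arrangement into 9 stock rods stays within capacity, so 10 is optimal.

10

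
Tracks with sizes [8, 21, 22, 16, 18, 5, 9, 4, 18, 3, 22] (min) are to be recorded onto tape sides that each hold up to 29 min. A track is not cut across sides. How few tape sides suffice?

6

Total = 22 + 22 + 21 + 18 + 18 + 16 + 9 + 8 + 5 + 4 + 3 = 146 min.
Lower bound: ⌈146/29⌉ = 6 tape sides.
A packing using 6 tape sides:
  side 1: 22 + 5 = 27
  side 2: 22 + 4 + 3 = 29
  side 3: 21 + 8 = 29
  side 4: 18 + 9 = 27
  side 5: 18 = 18
  side 6: 16 = 16
This matches the lower bound, so 6 is optimal.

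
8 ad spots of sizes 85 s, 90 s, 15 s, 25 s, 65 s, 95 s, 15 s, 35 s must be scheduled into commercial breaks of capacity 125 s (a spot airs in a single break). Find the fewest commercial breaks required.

Total = 95 + 90 + 85 + 65 + 35 + 25 + 15 + 15 = 425 s.
Lower bound: ⌈425/125⌉ = 4 commercial breaks.
A packing using 4 commercial breaks:
  break 1: 95 + 25 = 120
  break 2: 90 + 35 = 125
  break 3: 85 + 15 + 15 = 115
  break 4: 65 = 65
This matches the lower bound, so 4 is optimal.

4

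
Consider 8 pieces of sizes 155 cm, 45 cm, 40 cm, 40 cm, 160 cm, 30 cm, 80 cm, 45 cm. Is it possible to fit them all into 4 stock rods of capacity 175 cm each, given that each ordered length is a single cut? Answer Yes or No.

Yes

A valid assignment using 4 stock rods:
  stock rod 1: 160 = 160
  stock rod 2: 155 = 155
  stock rod 3: 80 + 45 + 45 = 170
  stock rod 4: 40 + 40 + 30 = 110
Every load is within 175 cm, so 4 stock rods suffice.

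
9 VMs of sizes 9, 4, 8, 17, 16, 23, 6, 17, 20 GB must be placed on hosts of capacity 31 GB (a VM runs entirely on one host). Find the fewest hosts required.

Total = 23 + 20 + 17 + 17 + 16 + 9 + 8 + 6 + 4 = 120 GB.
Lower bound: ⌈120/31⌉ = 4 hosts.
Also, 5 VMs each exceed 31/2 GB, and no two of those can share a host, so at least 5 hosts are needed.
A packing using 5 hosts:
  host 1: 23 + 8 = 31
  host 2: 20 + 9 = 29
  host 3: 17 + 6 + 4 = 27
  host 4: 17 = 17
  host 5: 16 = 16
This matches the lower bound, so 5 is optimal.

5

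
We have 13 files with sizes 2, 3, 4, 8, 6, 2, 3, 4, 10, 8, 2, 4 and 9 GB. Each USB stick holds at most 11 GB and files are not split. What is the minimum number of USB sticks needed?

7

Total = 10 + 9 + 8 + 8 + 6 + 4 + 4 + 4 + 3 + 3 + 2 + 2 + 2 = 65 GB.
Lower bound: ⌈65/11⌉ = 6 USB sticks.
A packing using 7 USB sticks:
  USB stick 1: 10 = 10
  USB stick 2: 9 + 2 = 11
  USB stick 3: 8 + 3 = 11
  USB stick 4: 8 + 3 = 11
  USB stick 5: 6 + 4 = 10
  USB stick 6: 4 + 4 + 2 = 10
  USB stick 7: 2 = 2
No arrangement into 6 USB sticks stays within capacity, so 7 is optimal.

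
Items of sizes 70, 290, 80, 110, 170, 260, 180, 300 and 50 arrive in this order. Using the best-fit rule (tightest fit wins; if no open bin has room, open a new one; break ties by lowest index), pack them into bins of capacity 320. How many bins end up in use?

  70 → bin 1 (new)  [load 70/320]
  290 → bin 2 (new)  [load 290/320]
  80 → bin 1  [load 150/320]
  110 → bin 1  [load 260/320]
  170 → bin 3 (new)  [load 170/320]
  260 → bin 4 (new)  [load 260/320]
  180 → bin 5 (new)  [load 180/320]
  300 → bin 6 (new)  [load 300/320]
  50 → bin 1  [load 310/320]
6 bins opened.

6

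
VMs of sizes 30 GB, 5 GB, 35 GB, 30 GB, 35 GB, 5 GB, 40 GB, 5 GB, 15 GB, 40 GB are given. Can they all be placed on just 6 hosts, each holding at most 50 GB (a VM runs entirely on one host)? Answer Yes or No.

Yes

A valid assignment using 6 hosts:
  host 1: 40 + 5 + 5 = 50
  host 2: 40 + 5 = 45
  host 3: 35 + 15 = 50
  host 4: 35 = 35
  host 5: 30 = 30
  host 6: 30 = 30
Every load is within 50 GB, so 6 hosts suffice.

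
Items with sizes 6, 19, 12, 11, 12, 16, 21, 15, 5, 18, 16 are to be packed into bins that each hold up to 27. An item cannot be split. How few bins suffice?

Total = 21 + 19 + 18 + 16 + 16 + 15 + 12 + 12 + 11 + 6 + 5 = 151.
Lower bound: ⌈151/27⌉ = 6 bins.
A packing using 7 bins:
  bin 1: 21 + 6 = 27
  bin 2: 19 + 5 = 24
  bin 3: 18 = 18
  bin 4: 16 + 11 = 27
  bin 5: 16 = 16
  bin 6: 15 + 12 = 27
  bin 7: 12 = 12
No arrangement into 6 bins stays within capacity, so 7 is optimal.

7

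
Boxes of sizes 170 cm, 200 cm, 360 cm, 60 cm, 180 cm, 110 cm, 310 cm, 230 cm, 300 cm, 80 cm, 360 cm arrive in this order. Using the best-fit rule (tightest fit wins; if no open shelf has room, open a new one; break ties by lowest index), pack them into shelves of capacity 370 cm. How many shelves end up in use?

7

  170 → shelf 1 (new)  [load 170/370]
  200 → shelf 1  [load 370/370]
  360 → shelf 2 (new)  [load 360/370]
  60 → shelf 3 (new)  [load 60/370]
  180 → shelf 3  [load 240/370]
  110 → shelf 3  [load 350/370]
  310 → shelf 4 (new)  [load 310/370]
  230 → shelf 5 (new)  [load 230/370]
  300 → shelf 6 (new)  [load 300/370]
  80 → shelf 5  [load 310/370]
  360 → shelf 7 (new)  [load 360/370]
7 shelves opened.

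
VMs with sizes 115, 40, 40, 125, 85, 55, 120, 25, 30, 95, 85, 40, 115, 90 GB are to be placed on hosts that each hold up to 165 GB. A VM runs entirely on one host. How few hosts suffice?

Total = 125 + 120 + 115 + 115 + 95 + 90 + 85 + 85 + 55 + 40 + 40 + 40 + 30 + 25 = 1060 GB.
Lower bound: ⌈1060/165⌉ = 7 hosts.
Also, 8 VMs each exceed 165/2 GB, and no two of those can share a host, so at least 8 hosts are needed.
A packing using 8 hosts:
  host 1: 125 + 40 = 165
  host 2: 120 + 40 = 160
  host 3: 115 + 40 = 155
  host 4: 115 + 30 = 145
  host 5: 95 + 55 = 150
  host 6: 90 + 25 = 115
  host 7: 85 = 85
  host 8: 85 = 85
This matches the lower bound, so 8 is optimal.

8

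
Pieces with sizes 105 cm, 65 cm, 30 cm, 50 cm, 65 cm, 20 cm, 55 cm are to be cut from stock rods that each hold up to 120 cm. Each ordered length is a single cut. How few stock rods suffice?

Total = 105 + 65 + 65 + 55 + 50 + 30 + 20 = 390 cm.
Lower bound: ⌈390/120⌉ = 4 stock rods.
A packing using 4 stock rods:
  stock rod 1: 105 = 105
  stock rod 2: 65 + 55 = 120
  stock rod 3: 65 + 50 = 115
  stock rod 4: 30 + 20 = 50
This matches the lower bound, so 4 is optimal.

4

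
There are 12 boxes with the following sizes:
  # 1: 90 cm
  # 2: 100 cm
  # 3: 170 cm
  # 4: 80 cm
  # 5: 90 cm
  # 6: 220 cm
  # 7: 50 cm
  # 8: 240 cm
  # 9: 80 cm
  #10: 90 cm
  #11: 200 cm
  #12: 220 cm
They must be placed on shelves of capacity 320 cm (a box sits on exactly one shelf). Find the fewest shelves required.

Total = 240 + 220 + 220 + 200 + 170 + 100 + 90 + 90 + 90 + 80 + 80 + 50 = 1630 cm.
Lower bound: ⌈1630/320⌉ = 6 shelves.
A packing using 6 shelves:
  shelf 1: 240 + 80 = 320
  shelf 2: 220 + 100 = 320
  shelf 3: 220 + 90 = 310
  shelf 4: 200 + 90 = 290
  shelf 5: 170 + 90 + 50 = 310
  shelf 6: 80 = 80
This matches the lower bound, so 6 is optimal.

6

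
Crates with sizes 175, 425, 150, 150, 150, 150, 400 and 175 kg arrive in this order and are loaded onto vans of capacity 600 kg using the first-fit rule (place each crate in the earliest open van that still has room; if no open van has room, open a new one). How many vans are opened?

3

  175 → van 1 (new)  [load 175/600]
  425 → van 1  [load 600/600]
  150 → van 2 (new)  [load 150/600]
  150 → van 2  [load 300/600]
  150 → van 2  [load 450/600]
  150 → van 2  [load 600/600]
  400 → van 3 (new)  [load 400/600]
  175 → van 3  [load 575/600]
3 vans opened.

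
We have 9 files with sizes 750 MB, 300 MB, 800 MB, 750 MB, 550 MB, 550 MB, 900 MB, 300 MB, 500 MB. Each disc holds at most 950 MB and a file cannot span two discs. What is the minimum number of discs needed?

Total = 900 + 800 + 750 + 750 + 550 + 550 + 500 + 300 + 300 = 5400 MB.
Lower bound: ⌈5400/950⌉ = 6 discs.
Also, 7 files each exceed 475 MB, and no two of those can share a disc, so at least 7 discs are needed.
A packing using 7 discs:
  disc 1: 900 = 900
  disc 2: 800 = 800
  disc 3: 750 = 750
  disc 4: 750 = 750
  disc 5: 550 + 300 = 850
  disc 6: 550 + 300 = 850
  disc 7: 500 = 500
This matches the lower bound, so 7 is optimal.

7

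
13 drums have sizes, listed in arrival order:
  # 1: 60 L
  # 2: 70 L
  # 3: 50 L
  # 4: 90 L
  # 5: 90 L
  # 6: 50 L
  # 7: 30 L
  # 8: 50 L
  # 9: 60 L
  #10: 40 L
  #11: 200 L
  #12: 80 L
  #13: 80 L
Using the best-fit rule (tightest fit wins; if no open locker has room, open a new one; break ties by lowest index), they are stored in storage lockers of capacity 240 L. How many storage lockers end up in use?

5

  60 → locker 1 (new)  [load 60/240]
  70 → locker 1  [load 130/240]
  50 → locker 1  [load 180/240]
  90 → locker 2 (new)  [load 90/240]
  90 → locker 2  [load 180/240]
  50 → locker 1  [load 230/240]
  30 → locker 2  [load 210/240]
  50 → locker 3 (new)  [load 50/240]
  60 → locker 3  [load 110/240]
  40 → locker 3  [load 150/240]
  200 → locker 4 (new)  [load 200/240]
  80 → locker 3  [load 230/240]
  80 → locker 5 (new)  [load 80/240]
5 storage lockers opened.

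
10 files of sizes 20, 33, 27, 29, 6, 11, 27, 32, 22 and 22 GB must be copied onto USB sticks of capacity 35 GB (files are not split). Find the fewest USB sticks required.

Total = 33 + 32 + 29 + 27 + 27 + 22 + 22 + 20 + 11 + 6 = 229 GB.
Lower bound: ⌈229/35⌉ = 7 USB sticks.
Also, 8 files each exceed 35/2 GB, and no two of those can share a USB stick, so at least 8 USB sticks are needed.
A packing using 8 USB sticks:
  USB stick 1: 33 = 33
  USB stick 2: 32 = 32
  USB stick 3: 29 + 6 = 35
  USB stick 4: 27 = 27
  USB stick 5: 27 = 27
  USB stick 6: 22 + 11 = 33
  USB stick 7: 22 = 22
  USB stick 8: 20 = 20
This matches the lower bound, so 8 is optimal.

8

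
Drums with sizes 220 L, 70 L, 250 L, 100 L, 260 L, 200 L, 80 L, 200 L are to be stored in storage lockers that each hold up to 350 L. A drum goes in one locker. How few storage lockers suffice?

Total = 260 + 250 + 220 + 200 + 200 + 100 + 80 + 70 = 1380 L.
Lower bound: ⌈1380/350⌉ = 4 storage lockers.
Also, 5 drums each exceed 175 L, and no two of those can share a locker, so at least 5 storage lockers are needed.
A packing using 5 storage lockers:
  locker 1: 260 + 80 = 340
  locker 2: 250 + 100 = 350
  locker 3: 220 + 70 = 290
  locker 4: 200 = 200
  locker 5: 200 = 200
This matches the lower bound, so 5 is optimal.

5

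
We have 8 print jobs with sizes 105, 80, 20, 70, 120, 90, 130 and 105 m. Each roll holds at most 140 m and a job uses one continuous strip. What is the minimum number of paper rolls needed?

Total = 130 + 120 + 105 + 105 + 90 + 80 + 70 + 20 = 720 m.
Lower bound: ⌈720/140⌉ = 6 paper rolls.
A packing using 7 paper rolls:
  roll 1: 130 = 130
  roll 2: 120 + 20 = 140
  roll 3: 105 = 105
  roll 4: 105 = 105
  roll 5: 90 = 90
  roll 6: 80 = 80
  roll 7: 70 = 70
No arrangement into 6 paper rolls stays within capacity, so 7 is optimal.

7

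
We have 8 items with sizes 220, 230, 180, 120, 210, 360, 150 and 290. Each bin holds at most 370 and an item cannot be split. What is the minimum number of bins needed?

6

Total = 360 + 290 + 230 + 220 + 210 + 180 + 150 + 120 = 1760.
Lower bound: ⌈1760/370⌉ = 5 bins.
A packing using 6 bins:
  bin 1: 360 = 360
  bin 2: 290 = 290
  bin 3: 230 + 120 = 350
  bin 4: 220 + 150 = 370
  bin 5: 210 = 210
  bin 6: 180 = 180
No arrangement into 5 bins stays within capacity, so 6 is optimal.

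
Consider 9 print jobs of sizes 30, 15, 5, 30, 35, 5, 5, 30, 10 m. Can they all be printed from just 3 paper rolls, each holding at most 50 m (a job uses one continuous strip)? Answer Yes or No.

No

Total = 165 m; ⌈165/50⌉ = 4.
At least 4 paper rolls are required, but only 3 are allowed.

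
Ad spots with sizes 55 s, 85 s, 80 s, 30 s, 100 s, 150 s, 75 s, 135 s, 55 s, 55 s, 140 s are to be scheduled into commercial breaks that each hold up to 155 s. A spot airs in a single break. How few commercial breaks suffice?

Total = 150 + 140 + 135 + 100 + 85 + 80 + 75 + 55 + 55 + 55 + 30 = 960 s.
Lower bound: ⌈960/155⌉ = 7 commercial breaks.
A packing using 7 commercial breaks:
  break 1: 150 = 150
  break 2: 140 = 140
  break 3: 135 = 135
  break 4: 100 + 55 = 155
  break 5: 85 + 55 = 140
  break 6: 80 + 75 = 155
  break 7: 55 + 30 = 85
This matches the lower bound, so 7 is optimal.

7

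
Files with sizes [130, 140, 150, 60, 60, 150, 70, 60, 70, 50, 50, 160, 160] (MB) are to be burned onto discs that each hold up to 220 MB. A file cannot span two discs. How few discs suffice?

Total = 160 + 160 + 150 + 150 + 140 + 130 + 70 + 70 + 60 + 60 + 60 + 50 + 50 = 1310 MB.
Lower bound: ⌈1310/220⌉ = 6 discs.
A packing using 7 discs:
  disc 1: 160 + 60 = 220
  disc 2: 160 + 60 = 220
  disc 3: 150 + 70 = 220
  disc 4: 150 + 70 = 220
  disc 5: 140 + 60 = 200
  disc 6: 130 + 50 = 180
  disc 7: 50 = 50
No arrangement into 6 discs stays within capacity, so 7 is optimal.

7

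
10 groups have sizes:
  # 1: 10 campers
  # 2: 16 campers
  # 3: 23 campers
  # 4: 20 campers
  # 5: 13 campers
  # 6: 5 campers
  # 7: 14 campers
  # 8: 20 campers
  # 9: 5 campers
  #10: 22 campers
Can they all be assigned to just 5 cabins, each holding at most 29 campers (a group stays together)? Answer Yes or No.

Total = 148 campers; ⌈148/29⌉ = 6.
At least 6 cabins are required, but only 5 are allowed.

No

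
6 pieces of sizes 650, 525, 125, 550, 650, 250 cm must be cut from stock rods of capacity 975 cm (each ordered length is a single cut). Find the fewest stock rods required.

4

Total = 650 + 650 + 550 + 525 + 250 + 125 = 2750 cm.
Lower bound: ⌈2750/975⌉ = 3 stock rods.
Also, 4 pieces each exceed 975/2 cm, and no two of those can share a stock rod, so at least 4 stock rods are needed.
A packing using 4 stock rods:
  stock rod 1: 650 + 250 = 900
  stock rod 2: 650 + 125 = 775
  stock rod 3: 550 = 550
  stock rod 4: 525 = 525
This matches the lower bound, so 4 is optimal.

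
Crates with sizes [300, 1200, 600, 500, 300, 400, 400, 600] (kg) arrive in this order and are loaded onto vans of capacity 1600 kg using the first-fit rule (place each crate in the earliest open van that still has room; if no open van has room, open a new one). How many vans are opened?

3

  300 → van 1 (new)  [load 300/1600]
  1200 → van 1  [load 1500/1600]
  600 → van 2 (new)  [load 600/1600]
  500 → van 2  [load 1100/1600]
  300 → van 2  [load 1400/1600]
  400 → van 3 (new)  [load 400/1600]
  400 → van 3  [load 800/1600]
  600 → van 3  [load 1400/1600]
3 vans opened.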